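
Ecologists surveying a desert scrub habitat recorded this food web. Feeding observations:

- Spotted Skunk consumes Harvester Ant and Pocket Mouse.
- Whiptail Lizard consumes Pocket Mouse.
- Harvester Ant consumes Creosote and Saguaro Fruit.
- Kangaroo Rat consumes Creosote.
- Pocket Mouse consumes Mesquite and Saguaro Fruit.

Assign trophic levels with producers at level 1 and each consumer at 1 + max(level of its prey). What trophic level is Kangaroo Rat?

Creosote is a producer → level 1.
Kangaroo Rat eats Creosote → level 2.

Trophic level 2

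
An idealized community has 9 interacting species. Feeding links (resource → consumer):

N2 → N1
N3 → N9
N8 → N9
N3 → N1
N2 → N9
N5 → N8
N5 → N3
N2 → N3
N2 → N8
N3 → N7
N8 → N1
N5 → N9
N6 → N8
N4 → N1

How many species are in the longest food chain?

3 species

One longest chain: N5 → N3 → N7.
It has 3 species and 2 links.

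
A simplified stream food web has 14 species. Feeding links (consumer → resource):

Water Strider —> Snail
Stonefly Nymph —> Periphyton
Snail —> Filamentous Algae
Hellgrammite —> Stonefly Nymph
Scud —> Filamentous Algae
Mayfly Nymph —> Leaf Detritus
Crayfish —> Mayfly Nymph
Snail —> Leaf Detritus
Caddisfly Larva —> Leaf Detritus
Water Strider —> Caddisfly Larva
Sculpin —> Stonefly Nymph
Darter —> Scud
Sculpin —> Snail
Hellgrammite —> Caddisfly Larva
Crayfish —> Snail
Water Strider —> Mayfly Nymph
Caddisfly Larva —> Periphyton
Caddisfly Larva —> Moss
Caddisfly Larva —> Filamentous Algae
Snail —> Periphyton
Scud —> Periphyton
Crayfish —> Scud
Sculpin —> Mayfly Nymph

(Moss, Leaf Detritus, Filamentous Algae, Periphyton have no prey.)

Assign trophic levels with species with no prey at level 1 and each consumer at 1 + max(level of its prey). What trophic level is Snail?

Trophic level 2

Leaf Detritus has no prey (basal) → level 1.
Snail eats Leaf Detritus (level 1); other prey at levels: Filamentous Algae 1, Periphyton 1 → level 2.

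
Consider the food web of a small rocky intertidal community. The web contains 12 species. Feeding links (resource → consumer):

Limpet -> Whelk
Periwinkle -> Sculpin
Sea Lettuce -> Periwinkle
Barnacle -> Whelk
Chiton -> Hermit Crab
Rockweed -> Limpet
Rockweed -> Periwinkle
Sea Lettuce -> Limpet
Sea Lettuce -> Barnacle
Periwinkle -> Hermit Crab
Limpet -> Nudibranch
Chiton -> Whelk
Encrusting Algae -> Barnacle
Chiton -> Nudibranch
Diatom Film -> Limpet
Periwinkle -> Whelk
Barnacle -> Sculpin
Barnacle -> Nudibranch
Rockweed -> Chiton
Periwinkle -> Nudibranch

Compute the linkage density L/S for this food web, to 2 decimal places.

L/S = 1.67

There are L = 20 links among S = 12 species.
L/S = 20/12 = 1.6667 ≈ 1.67.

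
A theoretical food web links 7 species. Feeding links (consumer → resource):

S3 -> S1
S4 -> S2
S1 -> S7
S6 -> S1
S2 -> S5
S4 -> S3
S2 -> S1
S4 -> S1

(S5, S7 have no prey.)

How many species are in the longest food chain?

4 species

One longest chain: S7 → S1 → S2 → S4.
It has 4 species and 3 links.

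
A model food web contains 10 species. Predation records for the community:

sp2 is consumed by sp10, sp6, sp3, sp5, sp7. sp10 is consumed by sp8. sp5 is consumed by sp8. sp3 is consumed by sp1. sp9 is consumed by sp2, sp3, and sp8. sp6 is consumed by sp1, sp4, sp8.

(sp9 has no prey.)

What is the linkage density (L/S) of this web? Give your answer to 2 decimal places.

There are L = 14 links among S = 10 species.
L/S = 14/10 = 1.4000 ≈ 1.40.

L/S = 1.40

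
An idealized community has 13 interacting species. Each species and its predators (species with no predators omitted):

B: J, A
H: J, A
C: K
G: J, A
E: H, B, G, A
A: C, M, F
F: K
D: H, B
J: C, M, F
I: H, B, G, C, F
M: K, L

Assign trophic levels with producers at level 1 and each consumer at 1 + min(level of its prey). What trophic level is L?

Trophic level 4

E is a producer → level 1.
A eats E → level 2.
M eats A → level 3.
L eats M → level 4.
No prey of L is below level 3, so 4 is the minimum.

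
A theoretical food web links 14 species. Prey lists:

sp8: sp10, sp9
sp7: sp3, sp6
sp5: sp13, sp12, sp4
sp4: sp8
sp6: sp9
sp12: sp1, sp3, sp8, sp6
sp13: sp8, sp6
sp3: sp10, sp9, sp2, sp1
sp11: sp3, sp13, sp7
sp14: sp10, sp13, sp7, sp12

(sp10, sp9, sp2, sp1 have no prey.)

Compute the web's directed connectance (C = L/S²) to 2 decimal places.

C = 0.13

The web has S = 14 species and L = 26 feeding links.
C = L / S² = 26 / 196 = 0.1327 ≈ 0.13.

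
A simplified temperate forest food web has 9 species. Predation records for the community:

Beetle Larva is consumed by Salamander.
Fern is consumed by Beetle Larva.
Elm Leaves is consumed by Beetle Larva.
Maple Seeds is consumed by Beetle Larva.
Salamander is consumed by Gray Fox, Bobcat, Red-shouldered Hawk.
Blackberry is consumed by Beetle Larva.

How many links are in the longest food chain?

3 links

One longest chain: Blackberry → Beetle Larva → Salamander → Bobcat.
It has 4 species and 3 links.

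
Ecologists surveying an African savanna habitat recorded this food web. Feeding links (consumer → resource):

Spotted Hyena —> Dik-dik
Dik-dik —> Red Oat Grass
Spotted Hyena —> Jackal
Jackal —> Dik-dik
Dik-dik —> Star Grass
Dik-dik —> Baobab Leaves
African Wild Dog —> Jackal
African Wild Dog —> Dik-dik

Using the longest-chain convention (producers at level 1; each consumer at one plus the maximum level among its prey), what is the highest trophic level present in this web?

4

Producers (level 1): Star Grass, Baobab Leaves, Red Oat Grass.
Star Grass → Dik-dik → Jackal → African Wild Dog gives African Wild Dog level 4.
No species has a prey at level 4, so no species reaches level 5.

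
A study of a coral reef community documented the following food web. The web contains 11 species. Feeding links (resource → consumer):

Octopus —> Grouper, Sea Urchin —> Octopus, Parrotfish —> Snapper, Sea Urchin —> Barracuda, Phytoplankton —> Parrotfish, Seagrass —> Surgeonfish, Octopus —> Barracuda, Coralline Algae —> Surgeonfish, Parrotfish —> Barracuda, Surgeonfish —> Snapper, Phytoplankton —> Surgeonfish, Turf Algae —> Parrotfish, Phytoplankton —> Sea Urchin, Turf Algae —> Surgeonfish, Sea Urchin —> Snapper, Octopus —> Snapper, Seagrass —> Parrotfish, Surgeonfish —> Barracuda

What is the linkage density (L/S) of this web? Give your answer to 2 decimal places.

L/S = 1.64

There are L = 18 links among S = 11 species.
L/S = 18/11 = 1.6364 ≈ 1.64.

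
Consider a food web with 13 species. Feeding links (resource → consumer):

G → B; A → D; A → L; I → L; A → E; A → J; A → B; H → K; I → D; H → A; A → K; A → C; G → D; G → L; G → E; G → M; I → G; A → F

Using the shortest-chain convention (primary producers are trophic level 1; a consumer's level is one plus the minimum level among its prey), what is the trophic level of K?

H is a producer → level 1.
K eats H → level 2.

Trophic level 2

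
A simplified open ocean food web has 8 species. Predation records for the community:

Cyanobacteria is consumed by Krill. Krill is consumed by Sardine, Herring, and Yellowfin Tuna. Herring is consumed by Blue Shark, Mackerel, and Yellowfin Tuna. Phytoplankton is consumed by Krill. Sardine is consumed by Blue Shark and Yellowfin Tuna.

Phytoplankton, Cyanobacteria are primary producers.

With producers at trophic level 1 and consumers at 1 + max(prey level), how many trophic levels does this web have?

Producers (level 1): Phytoplankton, Cyanobacteria.
Phytoplankton → Krill → Herring → Blue Shark gives Blue Shark level 4.
No species has a prey at level 4, so no species reaches level 5.

4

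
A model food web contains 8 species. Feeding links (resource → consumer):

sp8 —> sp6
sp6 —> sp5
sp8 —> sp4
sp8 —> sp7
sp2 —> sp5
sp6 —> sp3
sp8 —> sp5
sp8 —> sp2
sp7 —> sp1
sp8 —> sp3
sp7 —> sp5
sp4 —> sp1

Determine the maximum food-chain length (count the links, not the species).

2 links

One longest chain: sp8 → sp6 → sp3.
It has 3 species and 2 links.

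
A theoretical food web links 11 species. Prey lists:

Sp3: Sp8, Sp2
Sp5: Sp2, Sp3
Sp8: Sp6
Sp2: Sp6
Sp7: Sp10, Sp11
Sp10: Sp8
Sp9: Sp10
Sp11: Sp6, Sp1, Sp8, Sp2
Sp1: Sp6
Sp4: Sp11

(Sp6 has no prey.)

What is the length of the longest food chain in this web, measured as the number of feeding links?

One longest chain: Sp6 → Sp8 → Sp3 → Sp5.
It has 4 species and 3 links.

3 links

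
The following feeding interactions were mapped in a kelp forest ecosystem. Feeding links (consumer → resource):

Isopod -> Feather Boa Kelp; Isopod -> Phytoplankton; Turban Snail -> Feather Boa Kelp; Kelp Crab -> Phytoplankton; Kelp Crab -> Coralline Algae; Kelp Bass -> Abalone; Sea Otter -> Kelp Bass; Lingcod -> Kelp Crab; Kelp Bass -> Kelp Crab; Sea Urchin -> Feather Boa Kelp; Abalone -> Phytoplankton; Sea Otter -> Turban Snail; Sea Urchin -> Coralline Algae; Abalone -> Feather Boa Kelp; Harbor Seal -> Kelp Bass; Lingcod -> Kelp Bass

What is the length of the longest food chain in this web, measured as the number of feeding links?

3 links

One longest chain: Feather Boa Kelp → Abalone → Kelp Bass → Harbor Seal.
It has 4 species and 3 links.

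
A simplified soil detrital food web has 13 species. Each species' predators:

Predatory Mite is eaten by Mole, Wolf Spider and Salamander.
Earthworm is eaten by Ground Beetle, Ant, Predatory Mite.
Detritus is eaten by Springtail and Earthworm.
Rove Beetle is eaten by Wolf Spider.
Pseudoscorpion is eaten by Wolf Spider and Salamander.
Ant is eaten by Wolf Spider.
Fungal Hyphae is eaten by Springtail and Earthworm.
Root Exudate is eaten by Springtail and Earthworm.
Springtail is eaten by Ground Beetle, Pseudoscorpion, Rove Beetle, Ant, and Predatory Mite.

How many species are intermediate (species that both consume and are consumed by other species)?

6

Intermediate species (has both prey and predators): Earthworm, Springtail, Rove Beetle, Pseudoscorpion, Ant, Predatory Mite.
Count: 6.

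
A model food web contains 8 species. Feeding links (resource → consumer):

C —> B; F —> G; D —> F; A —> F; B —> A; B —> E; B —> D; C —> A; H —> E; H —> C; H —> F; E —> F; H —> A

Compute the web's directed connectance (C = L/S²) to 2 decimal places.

The web has S = 8 species and L = 13 feeding links.
C = L / S² = 13 / 64 = 0.2031 ≈ 0.20.

C = 0.20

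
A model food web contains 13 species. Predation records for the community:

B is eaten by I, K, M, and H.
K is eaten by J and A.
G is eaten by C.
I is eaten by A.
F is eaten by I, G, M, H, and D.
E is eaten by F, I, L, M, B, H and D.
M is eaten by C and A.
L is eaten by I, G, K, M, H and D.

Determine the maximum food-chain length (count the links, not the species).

3 links

One longest chain: E → L → G → C.
It has 4 species and 3 links.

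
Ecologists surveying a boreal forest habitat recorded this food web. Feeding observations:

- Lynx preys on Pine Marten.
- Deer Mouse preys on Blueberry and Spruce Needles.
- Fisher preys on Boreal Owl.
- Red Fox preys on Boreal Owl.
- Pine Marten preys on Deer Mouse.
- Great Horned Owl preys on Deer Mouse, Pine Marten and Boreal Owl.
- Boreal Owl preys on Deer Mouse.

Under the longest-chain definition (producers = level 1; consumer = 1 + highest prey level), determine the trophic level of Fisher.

Spruce Needles is a producer → level 1.
Deer Mouse eats Spruce Needles (level 1); other prey at levels: Blueberry 1 → level 2.
Boreal Owl eats Deer Mouse → level 3.
Fisher eats Boreal Owl → level 4.

Trophic level 4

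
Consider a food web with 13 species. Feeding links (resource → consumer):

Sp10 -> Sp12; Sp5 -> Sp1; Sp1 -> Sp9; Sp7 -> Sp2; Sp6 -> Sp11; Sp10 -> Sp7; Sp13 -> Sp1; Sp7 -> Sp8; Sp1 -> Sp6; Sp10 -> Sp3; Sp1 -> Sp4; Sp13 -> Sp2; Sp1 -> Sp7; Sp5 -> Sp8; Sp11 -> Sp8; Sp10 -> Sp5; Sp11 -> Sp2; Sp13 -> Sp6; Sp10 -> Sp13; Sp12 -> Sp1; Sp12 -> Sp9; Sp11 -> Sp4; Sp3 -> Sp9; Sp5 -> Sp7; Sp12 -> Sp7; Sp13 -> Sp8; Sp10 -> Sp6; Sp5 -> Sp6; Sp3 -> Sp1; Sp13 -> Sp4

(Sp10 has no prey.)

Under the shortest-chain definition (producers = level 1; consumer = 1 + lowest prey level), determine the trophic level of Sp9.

Sp10 is a producer → level 1.
Sp3 eats Sp10 → level 2.
Sp9 eats Sp3 → level 3.
No prey of Sp9 is below level 2, so 3 is the minimum.

Trophic level 3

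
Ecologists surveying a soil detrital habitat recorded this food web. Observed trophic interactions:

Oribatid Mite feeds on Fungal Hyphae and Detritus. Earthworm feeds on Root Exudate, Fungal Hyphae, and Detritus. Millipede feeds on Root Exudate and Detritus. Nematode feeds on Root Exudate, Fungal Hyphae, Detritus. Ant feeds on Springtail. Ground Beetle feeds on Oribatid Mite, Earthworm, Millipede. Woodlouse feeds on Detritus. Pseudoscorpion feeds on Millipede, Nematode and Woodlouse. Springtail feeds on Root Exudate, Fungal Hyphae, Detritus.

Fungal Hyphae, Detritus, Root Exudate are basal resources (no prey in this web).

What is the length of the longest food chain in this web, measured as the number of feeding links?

2 links

One longest chain: Fungal Hyphae → Nematode → Pseudoscorpion.
It has 3 species and 2 links.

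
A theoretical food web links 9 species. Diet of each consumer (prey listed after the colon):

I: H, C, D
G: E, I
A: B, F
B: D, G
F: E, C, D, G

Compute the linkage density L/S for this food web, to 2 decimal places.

There are L = 13 links among S = 9 species.
L/S = 13/9 = 1.4444 ≈ 1.44.

L/S = 1.44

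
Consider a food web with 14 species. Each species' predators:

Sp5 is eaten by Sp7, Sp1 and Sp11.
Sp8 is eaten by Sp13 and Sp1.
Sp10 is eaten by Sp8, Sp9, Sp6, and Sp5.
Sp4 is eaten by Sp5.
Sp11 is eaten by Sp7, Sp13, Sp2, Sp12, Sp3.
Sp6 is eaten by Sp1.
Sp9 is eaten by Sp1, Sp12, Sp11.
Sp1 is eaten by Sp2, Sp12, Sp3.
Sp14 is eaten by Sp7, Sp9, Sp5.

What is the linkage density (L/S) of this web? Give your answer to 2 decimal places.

L/S = 1.79

There are L = 25 links among S = 14 species.
L/S = 25/14 = 1.7857 ≈ 1.79.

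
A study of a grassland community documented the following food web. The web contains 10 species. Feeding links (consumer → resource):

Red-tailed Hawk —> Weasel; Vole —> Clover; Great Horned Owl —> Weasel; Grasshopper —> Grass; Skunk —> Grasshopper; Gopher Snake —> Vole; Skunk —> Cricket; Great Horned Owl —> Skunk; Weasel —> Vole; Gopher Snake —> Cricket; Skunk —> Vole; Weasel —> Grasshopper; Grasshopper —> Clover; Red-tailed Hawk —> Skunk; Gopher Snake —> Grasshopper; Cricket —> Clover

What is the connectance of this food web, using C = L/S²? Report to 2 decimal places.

The web has S = 10 species and L = 16 feeding links.
C = L / S² = 16 / 100 = 0.1600 ≈ 0.16.

C = 0.16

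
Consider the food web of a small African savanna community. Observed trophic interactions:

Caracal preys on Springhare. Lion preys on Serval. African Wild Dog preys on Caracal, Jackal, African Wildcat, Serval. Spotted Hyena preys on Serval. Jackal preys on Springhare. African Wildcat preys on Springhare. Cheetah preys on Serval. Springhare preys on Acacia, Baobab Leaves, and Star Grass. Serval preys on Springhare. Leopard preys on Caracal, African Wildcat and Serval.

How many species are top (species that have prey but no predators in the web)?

5

Top species (has prey, but nothing eats it): Lion, Spotted Hyena, Cheetah, Leopard, African Wild Dog.
Count: 5.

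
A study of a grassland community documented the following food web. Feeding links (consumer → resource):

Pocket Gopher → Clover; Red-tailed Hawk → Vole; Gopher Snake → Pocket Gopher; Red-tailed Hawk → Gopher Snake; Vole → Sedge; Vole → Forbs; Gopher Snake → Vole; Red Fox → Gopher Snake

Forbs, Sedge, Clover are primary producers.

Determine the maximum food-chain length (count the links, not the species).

3 links

One longest chain: Clover → Pocket Gopher → Gopher Snake → Red Fox.
It has 4 species and 3 links.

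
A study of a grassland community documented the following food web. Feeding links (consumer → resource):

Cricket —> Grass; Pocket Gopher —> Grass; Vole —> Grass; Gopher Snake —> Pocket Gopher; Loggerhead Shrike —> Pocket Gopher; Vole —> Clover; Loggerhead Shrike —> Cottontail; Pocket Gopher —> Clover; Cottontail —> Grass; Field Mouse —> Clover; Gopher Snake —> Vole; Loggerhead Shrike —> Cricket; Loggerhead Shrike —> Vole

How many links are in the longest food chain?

One longest chain: Grass → Pocket Gopher → Gopher Snake.
It has 3 species and 2 links.

2 links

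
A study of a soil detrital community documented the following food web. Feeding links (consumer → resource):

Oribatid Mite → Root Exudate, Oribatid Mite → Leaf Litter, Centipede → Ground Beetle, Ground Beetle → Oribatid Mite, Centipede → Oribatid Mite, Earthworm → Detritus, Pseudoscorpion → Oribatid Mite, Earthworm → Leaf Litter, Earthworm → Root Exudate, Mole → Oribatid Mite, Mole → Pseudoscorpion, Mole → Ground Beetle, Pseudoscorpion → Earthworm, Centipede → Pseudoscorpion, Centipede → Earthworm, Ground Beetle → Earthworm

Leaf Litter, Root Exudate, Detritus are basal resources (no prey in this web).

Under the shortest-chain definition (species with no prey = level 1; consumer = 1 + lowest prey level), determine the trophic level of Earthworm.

Trophic level 2

Leaf Litter has no prey (basal) → level 1.
Earthworm eats Leaf Litter → level 2.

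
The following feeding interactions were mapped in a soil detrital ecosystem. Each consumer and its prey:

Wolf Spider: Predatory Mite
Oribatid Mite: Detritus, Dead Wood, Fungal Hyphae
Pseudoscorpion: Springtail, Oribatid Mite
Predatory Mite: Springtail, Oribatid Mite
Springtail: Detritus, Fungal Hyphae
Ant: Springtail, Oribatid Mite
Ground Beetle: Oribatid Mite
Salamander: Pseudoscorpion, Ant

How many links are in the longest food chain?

One longest chain: Detritus → Springtail → Predatory Mite → Wolf Spider.
It has 4 species and 3 links.

3 links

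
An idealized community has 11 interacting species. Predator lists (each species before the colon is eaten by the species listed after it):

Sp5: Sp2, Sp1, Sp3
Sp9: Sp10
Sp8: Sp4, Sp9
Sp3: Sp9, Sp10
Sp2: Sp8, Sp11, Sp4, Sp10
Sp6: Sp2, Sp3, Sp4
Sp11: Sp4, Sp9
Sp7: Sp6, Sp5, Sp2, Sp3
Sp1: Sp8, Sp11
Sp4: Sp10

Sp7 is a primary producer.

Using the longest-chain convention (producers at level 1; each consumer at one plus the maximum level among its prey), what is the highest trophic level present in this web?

Producers (level 1): Sp7.
Sp7 → Sp6 → Sp2 → Sp8 → Sp4 → Sp10 gives Sp10 level 6.
No species has a prey at level 6, so no species reaches level 7.

6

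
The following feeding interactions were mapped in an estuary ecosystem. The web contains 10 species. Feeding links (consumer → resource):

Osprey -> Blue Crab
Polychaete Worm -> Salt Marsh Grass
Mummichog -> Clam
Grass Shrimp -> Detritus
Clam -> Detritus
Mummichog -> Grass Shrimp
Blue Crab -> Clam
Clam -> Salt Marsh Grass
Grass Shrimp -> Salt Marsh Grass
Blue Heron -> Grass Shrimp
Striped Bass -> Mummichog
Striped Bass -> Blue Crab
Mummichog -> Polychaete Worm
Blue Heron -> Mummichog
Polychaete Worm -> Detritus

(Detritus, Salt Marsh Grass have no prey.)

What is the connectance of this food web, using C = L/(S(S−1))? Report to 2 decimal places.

C = 0.17

The web has S = 10 species and L = 15 feeding links.
C = L / (S(S−1)) = 15 / 90 = 0.1667 ≈ 0.17.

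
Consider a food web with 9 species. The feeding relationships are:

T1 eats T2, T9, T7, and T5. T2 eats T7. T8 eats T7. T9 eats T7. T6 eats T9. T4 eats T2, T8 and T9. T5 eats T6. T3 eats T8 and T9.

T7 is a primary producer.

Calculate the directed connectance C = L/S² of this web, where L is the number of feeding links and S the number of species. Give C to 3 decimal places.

The web has S = 9 species and L = 14 feeding links.
C = L / S² = 14 / 81 = 0.1728 ≈ 0.173.

C = 0.173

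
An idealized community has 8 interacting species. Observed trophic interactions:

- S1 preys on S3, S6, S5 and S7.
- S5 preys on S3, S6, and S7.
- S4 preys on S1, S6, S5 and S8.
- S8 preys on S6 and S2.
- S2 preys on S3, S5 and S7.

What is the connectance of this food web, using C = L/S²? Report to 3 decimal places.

The web has S = 8 species and L = 16 feeding links.
C = L / S² = 16 / 64 = 0.2500 ≈ 0.250.

C = 0.250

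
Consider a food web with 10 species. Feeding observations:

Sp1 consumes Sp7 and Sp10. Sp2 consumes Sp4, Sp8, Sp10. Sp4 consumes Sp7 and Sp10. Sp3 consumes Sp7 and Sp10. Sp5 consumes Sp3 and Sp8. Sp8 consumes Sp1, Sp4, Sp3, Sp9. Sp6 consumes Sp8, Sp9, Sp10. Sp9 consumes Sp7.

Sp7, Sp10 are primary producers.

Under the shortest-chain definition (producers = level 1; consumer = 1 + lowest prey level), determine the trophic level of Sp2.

Trophic level 2

Sp10 is a producer → level 1.
Sp2 eats Sp10 → level 2.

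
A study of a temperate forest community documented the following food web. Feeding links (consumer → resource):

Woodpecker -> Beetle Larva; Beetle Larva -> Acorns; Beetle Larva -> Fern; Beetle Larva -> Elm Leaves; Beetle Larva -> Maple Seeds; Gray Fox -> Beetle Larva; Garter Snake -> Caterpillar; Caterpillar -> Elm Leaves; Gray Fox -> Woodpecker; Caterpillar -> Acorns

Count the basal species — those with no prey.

4

Basal species (no prey listed): Elm Leaves, Maple Seeds, Acorns, Fern.
Count: 4.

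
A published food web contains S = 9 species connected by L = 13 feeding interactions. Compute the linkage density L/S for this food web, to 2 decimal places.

There are L = 13 links among S = 9 species.
L/S = 13/9 = 1.4444 ≈ 1.44.

L/S = 1.44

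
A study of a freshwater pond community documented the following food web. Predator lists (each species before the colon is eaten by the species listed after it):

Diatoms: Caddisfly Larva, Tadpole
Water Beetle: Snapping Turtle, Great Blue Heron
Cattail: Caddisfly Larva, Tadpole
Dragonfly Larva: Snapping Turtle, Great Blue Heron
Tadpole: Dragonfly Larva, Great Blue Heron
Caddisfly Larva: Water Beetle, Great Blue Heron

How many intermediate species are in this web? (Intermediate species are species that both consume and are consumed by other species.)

Intermediate species (has both prey and predators): Caddisfly Larva, Tadpole, Dragonfly Larva, Water Beetle.
Count: 4.

4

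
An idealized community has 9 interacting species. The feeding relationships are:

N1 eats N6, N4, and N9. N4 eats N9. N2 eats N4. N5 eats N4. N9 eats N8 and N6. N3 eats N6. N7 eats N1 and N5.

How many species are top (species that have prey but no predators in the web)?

Top species (has prey, but nothing eats it): N3, N2, N7.
Count: 3.

3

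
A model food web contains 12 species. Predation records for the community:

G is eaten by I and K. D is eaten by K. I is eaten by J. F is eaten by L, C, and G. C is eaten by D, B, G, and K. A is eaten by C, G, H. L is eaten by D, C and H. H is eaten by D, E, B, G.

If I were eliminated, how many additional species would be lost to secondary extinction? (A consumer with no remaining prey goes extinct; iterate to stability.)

1

Remove I.
Round 1: J (all prey gone) → extinct.
No further losses. Total secondary extinctions: 1.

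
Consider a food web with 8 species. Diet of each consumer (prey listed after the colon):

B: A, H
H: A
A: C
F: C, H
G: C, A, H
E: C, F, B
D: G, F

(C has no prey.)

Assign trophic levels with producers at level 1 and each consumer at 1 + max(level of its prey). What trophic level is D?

Trophic level 5

C is a producer → level 1.
A eats C → level 2.
H eats A → level 3.
G eats H (level 3); other prey at levels: C 1, A 2 → level 4.
D eats G (level 4); other prey at levels: F 4 → level 5.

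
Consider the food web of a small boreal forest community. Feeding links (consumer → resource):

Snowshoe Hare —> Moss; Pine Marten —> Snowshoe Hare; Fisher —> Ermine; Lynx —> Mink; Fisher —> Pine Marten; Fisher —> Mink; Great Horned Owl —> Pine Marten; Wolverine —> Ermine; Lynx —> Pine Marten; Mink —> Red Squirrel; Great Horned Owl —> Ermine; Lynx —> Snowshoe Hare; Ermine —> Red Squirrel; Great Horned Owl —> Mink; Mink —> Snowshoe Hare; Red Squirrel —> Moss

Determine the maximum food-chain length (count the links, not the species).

One longest chain: Moss → Red Squirrel → Ermine → Fisher.
It has 4 species and 3 links.

3 links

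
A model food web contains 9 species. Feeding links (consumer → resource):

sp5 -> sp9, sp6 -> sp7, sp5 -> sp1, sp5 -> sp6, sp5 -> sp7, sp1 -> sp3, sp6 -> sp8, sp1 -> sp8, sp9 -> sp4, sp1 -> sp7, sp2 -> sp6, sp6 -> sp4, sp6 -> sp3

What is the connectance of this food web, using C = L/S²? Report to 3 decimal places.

The web has S = 9 species and L = 13 feeding links.
C = L / S² = 13 / 81 = 0.1605 ≈ 0.160.

C = 0.160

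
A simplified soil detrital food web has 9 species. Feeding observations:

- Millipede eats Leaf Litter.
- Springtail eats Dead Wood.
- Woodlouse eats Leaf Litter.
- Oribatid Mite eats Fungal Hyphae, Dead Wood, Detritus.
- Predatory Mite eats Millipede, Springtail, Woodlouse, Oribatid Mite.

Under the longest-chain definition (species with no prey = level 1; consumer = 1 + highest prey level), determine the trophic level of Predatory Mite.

Leaf Litter has no prey (basal) → level 1.
Woodlouse eats Leaf Litter → level 2.
Predatory Mite eats Woodlouse (level 2); other prey at levels: Springtail 2, Millipede 2, Oribatid Mite 2 → level 3.

Trophic level 3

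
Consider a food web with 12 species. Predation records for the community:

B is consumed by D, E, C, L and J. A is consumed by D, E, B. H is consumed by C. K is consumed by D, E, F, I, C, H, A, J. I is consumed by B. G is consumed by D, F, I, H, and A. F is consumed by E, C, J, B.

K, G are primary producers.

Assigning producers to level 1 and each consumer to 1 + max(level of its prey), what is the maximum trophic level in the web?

4

Producers (level 1): K, G.
K → A → B → D gives D level 4.
No species has a prey at level 4, so no species reaches level 5.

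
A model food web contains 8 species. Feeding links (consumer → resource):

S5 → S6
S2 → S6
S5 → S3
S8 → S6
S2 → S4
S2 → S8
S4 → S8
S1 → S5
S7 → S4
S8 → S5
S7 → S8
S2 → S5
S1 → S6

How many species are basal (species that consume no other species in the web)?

2

Basal species (no prey listed): S6, S3.
Count: 2.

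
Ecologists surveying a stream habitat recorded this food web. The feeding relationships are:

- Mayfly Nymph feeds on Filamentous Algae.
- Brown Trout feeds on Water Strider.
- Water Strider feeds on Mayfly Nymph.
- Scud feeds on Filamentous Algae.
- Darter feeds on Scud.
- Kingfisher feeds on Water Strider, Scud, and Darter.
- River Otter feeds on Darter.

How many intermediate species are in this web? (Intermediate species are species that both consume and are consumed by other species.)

Intermediate species (has both prey and predators): Mayfly Nymph, Scud, Water Strider, Darter.
Count: 4.

4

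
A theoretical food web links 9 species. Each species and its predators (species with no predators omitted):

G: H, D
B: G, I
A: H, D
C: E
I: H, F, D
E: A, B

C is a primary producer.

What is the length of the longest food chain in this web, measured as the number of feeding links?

One longest chain: C → E → B → G → H.
It has 5 species and 4 links.

4 links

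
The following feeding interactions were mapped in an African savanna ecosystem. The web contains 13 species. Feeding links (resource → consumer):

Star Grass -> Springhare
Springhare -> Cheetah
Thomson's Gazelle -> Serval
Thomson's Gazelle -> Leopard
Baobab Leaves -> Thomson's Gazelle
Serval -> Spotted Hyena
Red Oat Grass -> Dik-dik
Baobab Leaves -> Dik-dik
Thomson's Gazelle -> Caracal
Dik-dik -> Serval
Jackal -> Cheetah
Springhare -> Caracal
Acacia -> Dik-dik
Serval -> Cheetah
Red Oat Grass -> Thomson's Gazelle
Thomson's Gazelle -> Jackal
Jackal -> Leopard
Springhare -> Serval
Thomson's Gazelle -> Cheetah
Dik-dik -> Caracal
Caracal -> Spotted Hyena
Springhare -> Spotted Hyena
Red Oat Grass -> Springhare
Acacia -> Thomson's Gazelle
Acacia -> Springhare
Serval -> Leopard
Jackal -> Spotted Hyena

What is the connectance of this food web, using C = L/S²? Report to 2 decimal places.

C = 0.16

The web has S = 13 species and L = 27 feeding links.
C = L / S² = 27 / 169 = 0.1598 ≈ 0.16.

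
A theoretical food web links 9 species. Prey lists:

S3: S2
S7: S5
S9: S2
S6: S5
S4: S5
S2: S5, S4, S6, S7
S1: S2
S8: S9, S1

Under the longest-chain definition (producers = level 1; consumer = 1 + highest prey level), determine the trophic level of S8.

S5 is a producer → level 1.
S4 eats S5 → level 2.
S2 eats S4 (level 2); other prey at levels: S5 1, S6 2, S7 2 → level 3.
S9 eats S2 → level 4.
S8 eats S9 (level 4); other prey at levels: S1 4 → level 5.

Trophic level 5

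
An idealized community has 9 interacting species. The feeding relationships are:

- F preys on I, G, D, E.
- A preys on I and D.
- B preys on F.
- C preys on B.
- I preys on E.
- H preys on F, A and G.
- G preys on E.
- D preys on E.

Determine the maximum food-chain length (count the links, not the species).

4 links

One longest chain: E → I → F → B → C.
It has 5 species and 4 links.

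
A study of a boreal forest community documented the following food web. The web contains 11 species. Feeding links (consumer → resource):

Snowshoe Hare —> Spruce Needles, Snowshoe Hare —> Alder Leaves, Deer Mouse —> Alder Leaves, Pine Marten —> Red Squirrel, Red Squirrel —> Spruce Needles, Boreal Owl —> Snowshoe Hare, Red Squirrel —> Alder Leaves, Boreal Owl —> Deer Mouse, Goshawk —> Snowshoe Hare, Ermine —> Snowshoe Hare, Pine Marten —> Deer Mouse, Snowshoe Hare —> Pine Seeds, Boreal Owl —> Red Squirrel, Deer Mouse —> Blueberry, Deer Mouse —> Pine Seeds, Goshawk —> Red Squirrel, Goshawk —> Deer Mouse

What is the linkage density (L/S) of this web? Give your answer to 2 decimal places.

L/S = 1.55

There are L = 17 links among S = 11 species.
L/S = 17/11 = 1.5455 ≈ 1.55.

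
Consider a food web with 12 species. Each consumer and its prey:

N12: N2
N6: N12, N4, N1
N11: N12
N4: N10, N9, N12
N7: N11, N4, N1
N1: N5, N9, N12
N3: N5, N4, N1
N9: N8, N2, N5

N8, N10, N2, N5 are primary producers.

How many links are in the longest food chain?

3 links

One longest chain: N8 → N9 → N1 → N7.
It has 4 species and 3 links.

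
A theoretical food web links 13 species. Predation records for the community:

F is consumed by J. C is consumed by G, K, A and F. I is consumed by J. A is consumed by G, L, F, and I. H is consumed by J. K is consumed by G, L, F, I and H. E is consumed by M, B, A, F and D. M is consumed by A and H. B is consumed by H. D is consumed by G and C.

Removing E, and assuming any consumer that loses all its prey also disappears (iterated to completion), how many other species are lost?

12

Remove E.
Round 1: B (all prey gone), D (all prey gone), M (all prey gone) → extinct.
Round 2: C (all prey gone) → extinct.
Round 3: A (all prey gone), K (all prey gone) → extinct.
Round 4: G (all prey gone), L (all prey gone), F (all prey gone), H (all prey gone), I (all prey gone) → extinct.
Round 5: J (all prey gone) → extinct.
No further losses. Total secondary extinctions: 12.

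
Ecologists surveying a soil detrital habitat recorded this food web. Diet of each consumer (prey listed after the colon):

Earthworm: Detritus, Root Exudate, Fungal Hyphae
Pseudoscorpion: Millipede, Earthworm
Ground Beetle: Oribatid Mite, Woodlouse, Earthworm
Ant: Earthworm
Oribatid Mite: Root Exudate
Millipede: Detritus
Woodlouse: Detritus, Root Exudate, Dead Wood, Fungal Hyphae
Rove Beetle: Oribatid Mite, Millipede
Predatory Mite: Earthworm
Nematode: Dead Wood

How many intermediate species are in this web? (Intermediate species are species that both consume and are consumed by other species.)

4

Intermediate species (has both prey and predators): Oribatid Mite, Millipede, Woodlouse, Earthworm.
Count: 4.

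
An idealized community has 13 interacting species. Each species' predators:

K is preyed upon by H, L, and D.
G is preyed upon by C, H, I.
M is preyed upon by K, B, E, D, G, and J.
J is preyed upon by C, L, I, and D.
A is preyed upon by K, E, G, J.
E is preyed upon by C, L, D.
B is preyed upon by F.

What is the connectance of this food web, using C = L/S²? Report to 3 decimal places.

The web has S = 13 species and L = 24 feeding links.
C = L / S² = 24 / 169 = 0.1420 ≈ 0.142.

C = 0.142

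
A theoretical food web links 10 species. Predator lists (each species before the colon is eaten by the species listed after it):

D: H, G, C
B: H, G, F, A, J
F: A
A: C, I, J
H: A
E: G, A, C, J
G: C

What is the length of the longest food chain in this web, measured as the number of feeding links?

One longest chain: B → H → A → C.
It has 4 species and 3 links.

3 links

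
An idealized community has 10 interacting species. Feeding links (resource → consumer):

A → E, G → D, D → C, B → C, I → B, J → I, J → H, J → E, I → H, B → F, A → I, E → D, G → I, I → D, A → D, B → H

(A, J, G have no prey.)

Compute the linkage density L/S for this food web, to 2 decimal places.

There are L = 16 links among S = 10 species.
L/S = 16/10 = 1.6000 ≈ 1.60.

L/S = 1.60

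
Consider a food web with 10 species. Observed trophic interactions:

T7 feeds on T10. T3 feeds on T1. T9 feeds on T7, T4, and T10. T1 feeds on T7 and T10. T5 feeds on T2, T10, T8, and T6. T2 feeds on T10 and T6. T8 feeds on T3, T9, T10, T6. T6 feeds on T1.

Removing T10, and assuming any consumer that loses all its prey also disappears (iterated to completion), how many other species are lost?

5

Remove T10.
Round 1: T7 (all prey gone) → extinct.
Round 2: T1 (all prey gone) → extinct.
Round 3: T3 (all prey gone), T6 (all prey gone) → extinct.
Round 4: T2 (all prey gone) → extinct.
No further losses. Total secondary extinctions: 5.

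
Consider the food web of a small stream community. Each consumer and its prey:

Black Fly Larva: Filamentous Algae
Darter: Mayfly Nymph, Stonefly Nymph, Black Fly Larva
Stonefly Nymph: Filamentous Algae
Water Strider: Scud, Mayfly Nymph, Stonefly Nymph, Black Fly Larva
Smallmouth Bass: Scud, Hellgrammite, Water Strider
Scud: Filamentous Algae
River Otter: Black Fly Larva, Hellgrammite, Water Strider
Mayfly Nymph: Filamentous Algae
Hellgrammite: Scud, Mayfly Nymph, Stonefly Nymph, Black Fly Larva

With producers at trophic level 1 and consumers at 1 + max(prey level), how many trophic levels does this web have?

4

Producers (level 1): Filamentous Algae.
Filamentous Algae → Scud → Hellgrammite → Smallmouth Bass gives Smallmouth Bass level 4.
No species has a prey at level 4, so no species reaches level 5.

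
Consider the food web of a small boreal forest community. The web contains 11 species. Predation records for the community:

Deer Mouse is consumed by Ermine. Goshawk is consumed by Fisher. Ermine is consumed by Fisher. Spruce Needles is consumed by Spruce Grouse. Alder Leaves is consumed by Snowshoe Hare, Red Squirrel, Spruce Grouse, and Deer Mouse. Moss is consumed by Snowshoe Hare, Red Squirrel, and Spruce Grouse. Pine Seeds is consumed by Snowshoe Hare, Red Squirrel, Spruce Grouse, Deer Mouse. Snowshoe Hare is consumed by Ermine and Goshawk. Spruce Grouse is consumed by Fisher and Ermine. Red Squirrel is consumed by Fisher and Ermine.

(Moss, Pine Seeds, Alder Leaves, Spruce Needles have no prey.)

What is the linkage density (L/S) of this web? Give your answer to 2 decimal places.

There are L = 21 links among S = 11 species.
L/S = 21/11 = 1.9091 ≈ 1.91.

L/S = 1.91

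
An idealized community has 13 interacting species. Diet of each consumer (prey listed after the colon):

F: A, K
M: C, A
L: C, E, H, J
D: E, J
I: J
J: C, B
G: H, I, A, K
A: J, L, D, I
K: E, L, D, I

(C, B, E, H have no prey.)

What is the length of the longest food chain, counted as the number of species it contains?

5 species

One longest chain: C → J → L → A → F.
It has 5 species and 4 links.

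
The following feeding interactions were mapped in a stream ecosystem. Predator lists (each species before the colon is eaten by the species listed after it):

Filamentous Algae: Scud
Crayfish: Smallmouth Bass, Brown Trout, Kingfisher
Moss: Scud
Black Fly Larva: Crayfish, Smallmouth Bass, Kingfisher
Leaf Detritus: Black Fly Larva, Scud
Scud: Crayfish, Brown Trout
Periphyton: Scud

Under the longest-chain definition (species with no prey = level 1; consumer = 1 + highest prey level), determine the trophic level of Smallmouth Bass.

Leaf Detritus has no prey (basal) → level 1.
Black Fly Larva eats Leaf Detritus → level 2.
Crayfish eats Black Fly Larva (level 2); other prey at levels: Scud 2 → level 3.
Smallmouth Bass eats Crayfish (level 3); other prey at levels: Black Fly Larva 2 → level 4.

Trophic level 4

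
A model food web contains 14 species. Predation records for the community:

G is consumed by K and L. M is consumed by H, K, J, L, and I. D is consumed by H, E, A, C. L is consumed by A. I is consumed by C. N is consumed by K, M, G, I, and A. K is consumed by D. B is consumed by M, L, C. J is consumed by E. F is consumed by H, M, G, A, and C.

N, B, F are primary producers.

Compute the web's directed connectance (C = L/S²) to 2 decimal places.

C = 0.14

The web has S = 14 species and L = 28 feeding links.
C = L / S² = 28 / 196 = 0.1429 ≈ 0.14.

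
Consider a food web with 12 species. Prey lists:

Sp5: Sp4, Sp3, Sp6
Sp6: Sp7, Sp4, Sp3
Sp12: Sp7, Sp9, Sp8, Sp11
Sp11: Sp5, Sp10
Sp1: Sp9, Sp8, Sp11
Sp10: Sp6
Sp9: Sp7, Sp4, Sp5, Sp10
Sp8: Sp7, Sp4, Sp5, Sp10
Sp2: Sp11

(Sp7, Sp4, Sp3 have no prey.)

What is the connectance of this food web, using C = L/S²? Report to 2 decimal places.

The web has S = 12 species and L = 25 feeding links.
C = L / S² = 25 / 144 = 0.1736 ≈ 0.17.

C = 0.17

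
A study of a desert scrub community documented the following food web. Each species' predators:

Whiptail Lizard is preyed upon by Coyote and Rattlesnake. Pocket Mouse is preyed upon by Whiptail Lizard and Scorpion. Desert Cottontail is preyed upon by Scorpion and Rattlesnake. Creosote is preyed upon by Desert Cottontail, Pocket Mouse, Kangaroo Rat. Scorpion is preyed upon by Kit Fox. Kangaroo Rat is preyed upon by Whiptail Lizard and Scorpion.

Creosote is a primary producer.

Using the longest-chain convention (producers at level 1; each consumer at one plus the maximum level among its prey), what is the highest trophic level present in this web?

4

Producers (level 1): Creosote.
Creosote → Desert Cottontail → Scorpion → Kit Fox gives Kit Fox level 4.
No species has a prey at level 4, so no species reaches level 5.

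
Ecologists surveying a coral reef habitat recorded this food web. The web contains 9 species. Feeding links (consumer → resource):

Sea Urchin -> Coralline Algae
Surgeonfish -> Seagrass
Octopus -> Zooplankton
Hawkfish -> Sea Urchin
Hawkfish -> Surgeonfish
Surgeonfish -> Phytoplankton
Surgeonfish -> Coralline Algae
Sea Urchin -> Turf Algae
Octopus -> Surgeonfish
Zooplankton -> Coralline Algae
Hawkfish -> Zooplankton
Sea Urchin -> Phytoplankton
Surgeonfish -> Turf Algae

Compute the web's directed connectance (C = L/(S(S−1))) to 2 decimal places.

The web has S = 9 species and L = 13 feeding links.
C = L / (S(S−1)) = 13 / 72 = 0.1806 ≈ 0.18.

C = 0.18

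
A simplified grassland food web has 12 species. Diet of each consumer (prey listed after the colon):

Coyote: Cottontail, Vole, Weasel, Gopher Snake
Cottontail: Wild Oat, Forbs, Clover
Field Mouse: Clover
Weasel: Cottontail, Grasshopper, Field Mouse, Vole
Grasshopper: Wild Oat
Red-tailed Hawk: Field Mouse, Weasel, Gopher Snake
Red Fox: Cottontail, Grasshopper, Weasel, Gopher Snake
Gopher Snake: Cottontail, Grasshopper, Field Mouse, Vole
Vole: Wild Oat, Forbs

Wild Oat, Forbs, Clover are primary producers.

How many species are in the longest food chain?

One longest chain: Wild Oat → Cottontail → Gopher Snake → Red-tailed Hawk.
It has 4 species and 3 links.

4 species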